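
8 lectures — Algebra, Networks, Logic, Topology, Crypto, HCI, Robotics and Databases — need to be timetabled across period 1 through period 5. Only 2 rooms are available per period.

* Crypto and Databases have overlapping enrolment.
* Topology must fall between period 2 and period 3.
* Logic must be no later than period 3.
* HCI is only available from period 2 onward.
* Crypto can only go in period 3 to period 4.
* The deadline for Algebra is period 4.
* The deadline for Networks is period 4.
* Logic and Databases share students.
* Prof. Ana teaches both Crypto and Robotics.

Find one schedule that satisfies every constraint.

Robotics -> period 4; Topology -> period 2; Databases -> period 4; HCI -> period 3; Logic -> period 1; Algebra -> period 1; Networks -> period 2; Crypto -> period 3

Checking: Crypto(period 3) != Databases(period 4); Crypto(period 3) != Robotics(period 4); Logic(period 1) != Databases(period 4); Logic=period 1 in [period 1,period 3]; Algebra=period 1 in [period 1,period 4]; HCI=period 3 in [period 2,period 5]; Networks=period 2 in [period 1,period 4]; Crypto=period 3 in [period 3,period 4]; Topology=period 2 in [period 2,period 3]; max 2 per period (cap 2).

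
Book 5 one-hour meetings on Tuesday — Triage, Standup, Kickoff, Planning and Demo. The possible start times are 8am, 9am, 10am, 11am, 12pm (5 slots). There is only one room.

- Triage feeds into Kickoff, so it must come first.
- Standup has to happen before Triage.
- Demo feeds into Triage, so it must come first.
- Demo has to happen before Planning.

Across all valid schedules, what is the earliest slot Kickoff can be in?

11am

Precedence pushes Kickoff to at least 10am.
Kickoff at 11am is achievable: Triage -> 10am, Demo -> 8am, Standup -> 9am, Planning -> 12pm, Kickoff -> 11am.
Nothing earlier works — the capacity limit rule out every slot before 11am.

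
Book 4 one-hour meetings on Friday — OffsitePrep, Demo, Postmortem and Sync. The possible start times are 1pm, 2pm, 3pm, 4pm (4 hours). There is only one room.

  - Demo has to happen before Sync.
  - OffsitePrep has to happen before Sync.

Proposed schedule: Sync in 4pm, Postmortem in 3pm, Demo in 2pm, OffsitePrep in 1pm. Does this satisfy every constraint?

OffsitePrep has to happen before Sync — holds.
Demo has to happen before Sync — holds.
There is only one room — holds.

Yes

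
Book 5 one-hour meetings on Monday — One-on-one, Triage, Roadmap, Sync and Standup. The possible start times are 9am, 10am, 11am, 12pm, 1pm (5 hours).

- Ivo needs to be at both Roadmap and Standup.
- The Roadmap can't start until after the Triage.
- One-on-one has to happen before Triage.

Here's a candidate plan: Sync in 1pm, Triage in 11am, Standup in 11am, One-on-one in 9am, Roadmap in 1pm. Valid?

Valid

Ivo needs to be at both Roadmap and Standup — holds.
One-on-one has to happen before Triage — holds.
The Roadmap can't start until after the Triage — holds.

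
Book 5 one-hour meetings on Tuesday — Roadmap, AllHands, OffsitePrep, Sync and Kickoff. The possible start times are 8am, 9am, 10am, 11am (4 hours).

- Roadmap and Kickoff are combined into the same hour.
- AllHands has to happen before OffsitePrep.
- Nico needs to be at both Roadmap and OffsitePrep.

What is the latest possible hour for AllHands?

Downstream work caps AllHands at 10am.
AllHands at 10am is achievable: AllHands -> 10am, Sync -> 8am, Roadmap -> 8am, Kickoff -> 8am, OffsitePrep -> 11am.

10am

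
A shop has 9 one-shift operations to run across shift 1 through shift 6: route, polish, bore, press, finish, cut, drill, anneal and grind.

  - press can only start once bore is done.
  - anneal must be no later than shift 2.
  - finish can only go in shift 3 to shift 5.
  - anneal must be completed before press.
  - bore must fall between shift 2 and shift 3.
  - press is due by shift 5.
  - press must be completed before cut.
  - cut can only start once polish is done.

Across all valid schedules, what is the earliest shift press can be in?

Precedence pushes press to at least shift 3; press's own window allows nothing later than shift 5.
press at shift 3 is achievable: route=shift 1, drill=shift 1, press=shift 3, anneal=shift 1, cut=shift 4, bore=shift 2, grind=shift 1, polish=shift 1, finish=shift 3.

shift 3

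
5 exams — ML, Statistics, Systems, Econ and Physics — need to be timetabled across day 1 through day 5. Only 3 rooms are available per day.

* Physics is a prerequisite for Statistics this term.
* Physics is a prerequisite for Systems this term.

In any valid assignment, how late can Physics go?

day 4

Downstream work caps Physics at day 4.
Physics at day 4 is achievable: Systems in day 5, Econ in day 1, Physics in day 4, ML in day 1, Statistics in day 5.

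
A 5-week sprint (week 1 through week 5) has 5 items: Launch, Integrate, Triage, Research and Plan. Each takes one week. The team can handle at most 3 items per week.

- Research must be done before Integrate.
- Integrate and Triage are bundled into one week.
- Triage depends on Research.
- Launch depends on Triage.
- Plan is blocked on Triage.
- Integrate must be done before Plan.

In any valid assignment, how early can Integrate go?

week 2

Precedence pushes Integrate to at least week 2; downstream work caps Integrate at week 4.
Integrate at week 2 is achievable: Launch=week 3, Research=week 1, Plan=week 3, Triage=week 2, Integrate=week 2.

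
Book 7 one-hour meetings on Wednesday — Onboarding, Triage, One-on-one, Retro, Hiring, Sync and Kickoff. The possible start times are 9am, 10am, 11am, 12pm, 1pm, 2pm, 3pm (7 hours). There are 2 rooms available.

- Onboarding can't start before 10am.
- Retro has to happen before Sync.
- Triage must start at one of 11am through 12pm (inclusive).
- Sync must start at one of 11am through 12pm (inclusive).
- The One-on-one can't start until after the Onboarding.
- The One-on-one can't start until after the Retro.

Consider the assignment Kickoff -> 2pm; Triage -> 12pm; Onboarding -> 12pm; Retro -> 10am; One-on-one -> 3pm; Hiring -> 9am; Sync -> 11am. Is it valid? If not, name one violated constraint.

Yes

Triage must start at one of 11am through 12pm (inclusive) — holds.
Sync must start at one of 11am through 12pm (inclusive) — holds.
Onboarding can't start before 10am — holds.
The One-on-one can't start until after the Onboarding — holds.
There are 2 rooms available — holds.
The One-on-one can't start until after the Retro — holds.
Retro has to happen before Sync — holds.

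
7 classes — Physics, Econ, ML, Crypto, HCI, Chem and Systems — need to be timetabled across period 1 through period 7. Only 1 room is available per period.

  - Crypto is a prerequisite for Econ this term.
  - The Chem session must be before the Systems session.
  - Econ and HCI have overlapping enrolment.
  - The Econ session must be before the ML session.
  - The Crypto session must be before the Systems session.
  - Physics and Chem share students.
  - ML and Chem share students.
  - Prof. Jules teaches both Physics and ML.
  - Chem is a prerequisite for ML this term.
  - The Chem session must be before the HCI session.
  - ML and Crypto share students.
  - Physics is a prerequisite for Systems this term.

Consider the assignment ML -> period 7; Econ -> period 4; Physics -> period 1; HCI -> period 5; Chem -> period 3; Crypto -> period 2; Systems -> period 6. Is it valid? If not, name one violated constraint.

Yes

Only 1 room is available per period — holds.
Prof. Jules teaches both Physics and ML — holds.
ML and Chem share students — holds.
The Chem session must be before the Systems session — holds.
Physics and Chem share students — holds.
The Crypto session must be before the Systems session — holds.
Chem is a prerequisite for ML this term — holds.
ML and Crypto share students — holds.
Econ and HCI have overlapping enrolment — holds.
The Chem session must be before the HCI session — holds.
The Econ session must be before the ML session — holds.
Physics is a prerequisite for Systems this term — holds.
Crypto is a prerequisite for Econ this term — holds.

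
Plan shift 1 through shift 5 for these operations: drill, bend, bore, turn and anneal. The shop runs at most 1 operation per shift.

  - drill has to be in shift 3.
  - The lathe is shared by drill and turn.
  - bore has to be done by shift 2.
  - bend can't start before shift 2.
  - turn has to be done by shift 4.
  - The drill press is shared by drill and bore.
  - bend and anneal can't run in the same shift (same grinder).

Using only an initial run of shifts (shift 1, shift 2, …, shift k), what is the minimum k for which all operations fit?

With at most 1 per shift and 5 operations, at least 5 shifts are needed.
drill can't be placed before shift 3, so the schedule must run through at least shift 3.
5 works (last occupied shift: shift 5): for example turn=shift 4; drill=shift 3; anneal=shift 5; bend=shift 2; bore=shift 1.

5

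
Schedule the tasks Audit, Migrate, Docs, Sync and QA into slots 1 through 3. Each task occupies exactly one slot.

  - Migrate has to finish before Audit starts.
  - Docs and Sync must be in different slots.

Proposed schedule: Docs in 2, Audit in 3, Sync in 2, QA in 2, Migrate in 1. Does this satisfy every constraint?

Migrate has to finish before Audit starts — holds.
Docs and Sync must be in different slots — violated.

No. Docs and Sync must be in different slots is not satisfied.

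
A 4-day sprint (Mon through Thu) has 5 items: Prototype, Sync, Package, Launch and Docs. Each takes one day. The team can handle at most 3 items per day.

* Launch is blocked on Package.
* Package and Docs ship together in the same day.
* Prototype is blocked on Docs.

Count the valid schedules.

Splitting on Prototype: it can be Tue (12), Wed (20), Thu (24). Listing each branch's schedules as (Sync, Package, Launch, Docs):
Prototype=Tue: (Mon,Mon,Tue,Mon) (Mon,Mon,Wed,Mon) (Mon,Mon,Thu,Mon) (Tue,Mon,Tue,Mon) (Tue,Mon,Wed,Mon) (Tue,Mon,Thu,Mon) (Wed,Mon,Tue,Mon) (Wed,Mon,Wed,Mon) (Wed,Mon,Thu,Mon) (Thu,Mon,Tue,Mon) (Thu,Mon,Wed,Mon) (Thu,Mon,Thu,Mon) — 12.
Prototype=Wed: (Mon,Mon,Tue,Mon) (Mon,Mon,Wed,Mon) (Mon,Mon,Thu,Mon) (Mon,Tue,Wed,Tue) (Mon,Tue,Thu,Tue) (Tue,Mon,Tue,Mon) (Tue,Mon,Wed,Mon) (Tue,Mon,Thu,Mon) (Tue,Tue,Wed,Tue) (Tue,Tue,Thu,Tue) (Wed,Mon,Tue,Mon) (Wed,Mon,Wed,Mon) (Wed,Mon,Thu,Mon) (Wed,Tue,Wed,Tue) (Wed,Tue,Thu,Tue) (Thu,Mon,Tue,Mon) (Thu,Mon,Wed,Mon) (Thu,Mon,Thu,Mon) (Thu,Tue,Wed,Tue) (Thu,Tue,Thu,Tue) — 20.
Prototype=Thu: (Mon,Mon,Tue,Mon) (Mon,Mon,Wed,Mon) (Mon,Mon,Thu,Mon) (Mon,Tue,Wed,Tue) (Mon,Tue,Thu,Tue) (Mon,Wed,Thu,Wed) (Tue,Mon,Tue,Mon) (Tue,Mon,Wed,Mon) (Tue,Mon,Thu,Mon) (Tue,Tue,Wed,Tue) (Tue,Tue,Thu,Tue) (Tue,Wed,Thu,Wed) (Wed,Mon,Tue,Mon) (Wed,Mon,Wed,Mon) (Wed,Mon,Thu,Mon) (Wed,Tue,Wed,Tue) (Wed,Tue,Thu,Tue) (Wed,Wed,Thu,Wed) (Thu,Mon,Tue,Mon) (Thu,Mon,Wed,Mon) (Thu,Mon,Thu,Mon) (Thu,Tue,Wed,Tue) (Thu,Tue,Thu,Tue) (Thu,Wed,Thu,Wed) — 24.
Summing: 12 + 20 + 24 = 56.

56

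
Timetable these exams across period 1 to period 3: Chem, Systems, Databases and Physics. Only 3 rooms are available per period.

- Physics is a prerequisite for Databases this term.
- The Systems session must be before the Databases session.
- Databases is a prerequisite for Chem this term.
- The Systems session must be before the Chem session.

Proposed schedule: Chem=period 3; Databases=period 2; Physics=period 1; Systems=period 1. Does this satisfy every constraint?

Databases is a prerequisite for Chem this term — holds.
Physics is a prerequisite for Databases this term — holds.
Only 3 rooms are available per period — holds.
The Systems session must be before the Databases session — holds.
The Systems session must be before the Chem session — holds.

Valid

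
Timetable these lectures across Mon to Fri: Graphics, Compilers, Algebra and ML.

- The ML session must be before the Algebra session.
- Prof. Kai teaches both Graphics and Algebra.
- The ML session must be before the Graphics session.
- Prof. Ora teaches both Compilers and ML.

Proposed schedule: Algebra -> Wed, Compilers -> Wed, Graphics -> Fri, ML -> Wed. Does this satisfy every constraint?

Prof. Ora teaches both Compilers and ML — violated.
The ML session must be before the Graphics session — holds.
The ML session must be before the Algebra session — violated.
Prof. Kai teaches both Graphics and Algebra — holds.

No. Prof. Ora teaches both Compilers and ML is not satisfied.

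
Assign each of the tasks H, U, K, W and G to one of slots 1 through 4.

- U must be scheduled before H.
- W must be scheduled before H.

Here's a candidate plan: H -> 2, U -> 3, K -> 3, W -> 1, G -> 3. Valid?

Invalid. U must be scheduled before H.

U must be scheduled before H — violated.
W must be scheduled before H — holds.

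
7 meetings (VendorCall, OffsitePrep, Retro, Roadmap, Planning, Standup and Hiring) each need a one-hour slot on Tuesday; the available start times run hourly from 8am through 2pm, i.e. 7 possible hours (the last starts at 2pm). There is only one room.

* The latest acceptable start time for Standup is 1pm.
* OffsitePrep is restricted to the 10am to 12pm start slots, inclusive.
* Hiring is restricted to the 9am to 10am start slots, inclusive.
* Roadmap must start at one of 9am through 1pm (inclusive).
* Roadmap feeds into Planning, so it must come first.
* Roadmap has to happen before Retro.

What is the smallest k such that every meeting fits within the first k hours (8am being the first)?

7 hours

The precedence chain requires at least 2 distinct hours.
With at most 1 per hour and 7 meetings, at least 7 hours are needed.
OffsitePrep can't be placed before 10am — that is hour 3 counting from 8am — so the schedule must run through at least 3 hours.
7 works (last occupied hour: 2pm): for example VendorCall=2pm, Hiring=9am, Retro=12pm, Planning=1pm, Roadmap=11am, Standup=8am, OffsitePrep=10am.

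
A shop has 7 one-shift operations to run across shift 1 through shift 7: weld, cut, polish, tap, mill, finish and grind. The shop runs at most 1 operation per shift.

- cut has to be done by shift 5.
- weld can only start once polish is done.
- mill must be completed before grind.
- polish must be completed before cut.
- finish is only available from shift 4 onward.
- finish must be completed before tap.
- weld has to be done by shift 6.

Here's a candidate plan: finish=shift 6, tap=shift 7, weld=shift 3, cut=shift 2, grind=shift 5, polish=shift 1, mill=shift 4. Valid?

mill must be completed before grind — holds.
The shop runs at most 1 operation per shift — holds.
finish must be completed before tap — holds.
weld can only start once polish is done — holds.
finish is only available from shift 4 onward — holds.
weld has to be done by shift 6 — holds.
polish must be completed before cut — holds.
cut has to be done by shift 5 — holds.

Valid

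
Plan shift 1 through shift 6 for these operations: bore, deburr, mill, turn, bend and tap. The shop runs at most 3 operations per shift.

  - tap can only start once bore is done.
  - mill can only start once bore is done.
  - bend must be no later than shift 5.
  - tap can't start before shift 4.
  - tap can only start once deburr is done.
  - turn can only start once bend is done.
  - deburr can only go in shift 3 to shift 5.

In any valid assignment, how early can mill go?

shift 2

Precedence pushes mill to at least shift 2.
mill at shift 2 is achievable: bore -> shift 1; deburr -> shift 3; mill -> shift 2; tap -> shift 4; turn -> shift 2; bend -> shift 1.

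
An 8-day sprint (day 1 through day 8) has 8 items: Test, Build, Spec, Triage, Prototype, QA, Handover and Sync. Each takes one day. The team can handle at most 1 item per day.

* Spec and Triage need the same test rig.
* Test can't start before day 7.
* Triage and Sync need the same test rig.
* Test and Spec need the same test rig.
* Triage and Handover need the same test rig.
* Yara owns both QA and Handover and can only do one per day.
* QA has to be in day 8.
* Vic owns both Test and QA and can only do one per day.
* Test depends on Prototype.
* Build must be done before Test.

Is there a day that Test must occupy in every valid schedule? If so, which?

day 7

Test's window is day 7–day 8.
QA is fixed at day 8, and Test can't share a day with QA.
So Test must be day 7.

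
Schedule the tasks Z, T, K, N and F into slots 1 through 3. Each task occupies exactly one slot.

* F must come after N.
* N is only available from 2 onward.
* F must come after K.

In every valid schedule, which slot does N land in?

N is available from 2; downstream work caps N at 2.
So N is pinned to 2.

2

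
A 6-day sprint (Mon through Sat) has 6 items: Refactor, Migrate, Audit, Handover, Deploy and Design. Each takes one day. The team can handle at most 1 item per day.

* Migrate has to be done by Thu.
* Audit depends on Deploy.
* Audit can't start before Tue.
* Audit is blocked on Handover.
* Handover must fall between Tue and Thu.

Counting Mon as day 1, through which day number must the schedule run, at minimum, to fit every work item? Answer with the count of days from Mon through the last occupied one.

6

The precedence chain requires at least 2 distinct days.
With at most 1 per day and 6 work items, at least 6 days are needed.
Propagating the time windows through the other constraints, Audit can't land before Wed — that is day 3 counting from Mon — so the schedule must run through at least 3 days.
6 works (last occupied day: Sat): for example Migrate -> Mon; Audit -> Thu; Handover -> Tue; Deploy -> Wed; Design -> Sat; Refactor -> Fri.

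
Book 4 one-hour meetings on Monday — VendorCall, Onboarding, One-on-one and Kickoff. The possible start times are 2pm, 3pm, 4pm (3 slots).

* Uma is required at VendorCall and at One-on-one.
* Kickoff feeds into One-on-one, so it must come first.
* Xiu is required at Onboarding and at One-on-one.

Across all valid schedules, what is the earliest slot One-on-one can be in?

Precedence pushes One-on-one to at least 3pm.
One-on-one at 3pm is achievable: One-on-one=3pm, Onboarding=2pm, Kickoff=2pm, VendorCall=2pm.

3pm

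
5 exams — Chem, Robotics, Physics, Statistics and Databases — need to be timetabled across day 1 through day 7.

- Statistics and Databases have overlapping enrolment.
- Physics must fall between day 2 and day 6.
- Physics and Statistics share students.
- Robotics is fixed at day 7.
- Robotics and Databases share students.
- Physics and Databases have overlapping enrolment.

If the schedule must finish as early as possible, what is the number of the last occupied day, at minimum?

7

Robotics can't be placed before day 7, so the schedule must run through at least day 7.
7 works (last occupied day: day 7): for example Chem -> day 1, Databases -> day 3, Robotics -> day 7, Physics -> day 2, Statistics -> day 1.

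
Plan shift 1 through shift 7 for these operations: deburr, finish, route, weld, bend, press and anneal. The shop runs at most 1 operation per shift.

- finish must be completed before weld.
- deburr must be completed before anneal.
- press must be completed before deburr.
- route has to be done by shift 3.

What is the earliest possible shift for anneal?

shift 4

Precedence pushes anneal to at least shift 3.
anneal at shift 4 is achievable: deburr in shift 3; anneal in shift 4; press in shift 2; route in shift 1; weld in shift 6; finish in shift 5; bend in shift 7.
Nothing earlier works — the capacity limit rule out every shift before shift 4.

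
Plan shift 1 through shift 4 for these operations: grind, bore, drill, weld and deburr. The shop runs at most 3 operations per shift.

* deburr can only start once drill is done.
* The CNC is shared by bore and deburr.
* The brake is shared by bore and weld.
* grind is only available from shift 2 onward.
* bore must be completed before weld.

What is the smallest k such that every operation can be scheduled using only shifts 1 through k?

2 shifts

The precedence chain requires at least 2 distinct shifts.
With at most 3 per shift and 5 operations, at least 2 shifts are needed.
2 works (last occupied shift: shift 2): for example drill=shift 1; bore=shift 1; deburr=shift 2; grind=shift 2; weld=shift 2.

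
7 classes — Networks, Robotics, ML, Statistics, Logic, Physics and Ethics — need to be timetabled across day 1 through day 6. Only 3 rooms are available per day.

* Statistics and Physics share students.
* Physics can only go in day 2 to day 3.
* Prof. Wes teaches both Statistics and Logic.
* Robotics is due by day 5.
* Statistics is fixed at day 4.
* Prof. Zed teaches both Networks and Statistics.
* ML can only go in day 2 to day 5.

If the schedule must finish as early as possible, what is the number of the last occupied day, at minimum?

With at most 3 per day and 7 classes, at least 3 days are needed.
Statistics can't be placed before day 4, so the schedule must run through at least day 4.
4 works (last occupied day: day 4): for example Ethics in day 2; Physics in day 2; Networks in day 1; ML in day 2; Robotics in day 1; Logic in day 1; Statistics in day 4.

4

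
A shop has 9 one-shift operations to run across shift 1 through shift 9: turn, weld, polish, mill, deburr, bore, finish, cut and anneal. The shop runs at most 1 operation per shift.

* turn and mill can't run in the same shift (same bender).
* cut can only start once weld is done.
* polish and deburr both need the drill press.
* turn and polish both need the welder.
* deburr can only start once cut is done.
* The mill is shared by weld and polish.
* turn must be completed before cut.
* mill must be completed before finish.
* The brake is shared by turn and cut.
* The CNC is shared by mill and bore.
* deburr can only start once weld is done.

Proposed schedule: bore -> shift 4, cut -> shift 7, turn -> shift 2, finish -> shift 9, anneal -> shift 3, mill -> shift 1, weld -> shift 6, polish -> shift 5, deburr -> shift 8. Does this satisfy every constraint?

The mill is shared by weld and polish — holds.
polish and deburr both need the drill press — holds.
The brake is shared by turn and cut — holds.
mill must be completed before finish — holds.
The CNC is shared by mill and bore — holds.
turn and mill can't run in the same shift (same bender) — holds.
turn and polish both need the welder — holds.
turn must be completed before cut — holds.
deburr can only start once weld is done — holds.
The shop runs at most 1 operation per shift — holds.
deburr can only start once cut is done — holds.
cut can only start once weld is done — holds.

Valid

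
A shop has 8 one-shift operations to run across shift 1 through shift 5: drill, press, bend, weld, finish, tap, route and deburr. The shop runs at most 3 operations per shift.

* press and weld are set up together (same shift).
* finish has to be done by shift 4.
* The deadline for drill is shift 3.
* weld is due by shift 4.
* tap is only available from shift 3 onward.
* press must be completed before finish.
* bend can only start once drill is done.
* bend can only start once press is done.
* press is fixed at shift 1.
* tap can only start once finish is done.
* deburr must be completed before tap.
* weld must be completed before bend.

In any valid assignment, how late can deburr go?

Downstream work caps deburr at shift 4.
deburr at shift 4 is achievable: deburr=shift 4; tap=shift 5; press=shift 1; finish=shift 2; weld=shift 1; drill=shift 1; route=shift 2; bend=shift 2.

shift 4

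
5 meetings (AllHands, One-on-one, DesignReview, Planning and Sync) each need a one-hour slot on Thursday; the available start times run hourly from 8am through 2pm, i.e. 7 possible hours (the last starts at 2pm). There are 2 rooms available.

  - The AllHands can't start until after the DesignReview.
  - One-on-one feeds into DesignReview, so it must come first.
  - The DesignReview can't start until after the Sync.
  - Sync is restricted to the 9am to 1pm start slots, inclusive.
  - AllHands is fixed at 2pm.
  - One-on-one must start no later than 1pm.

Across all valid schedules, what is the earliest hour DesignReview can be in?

Precedence pushes DesignReview to at least 10am; downstream work caps DesignReview at 1pm.
DesignReview at 10am is achievable: Planning -> 8am; One-on-one -> 8am; AllHands -> 2pm; Sync -> 9am; DesignReview -> 10am.

10am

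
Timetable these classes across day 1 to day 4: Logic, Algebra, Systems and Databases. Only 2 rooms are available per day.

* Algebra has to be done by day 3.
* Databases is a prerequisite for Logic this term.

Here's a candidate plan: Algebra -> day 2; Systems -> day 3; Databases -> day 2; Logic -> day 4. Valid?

Only 2 rooms are available per day — holds.
Databases is a prerequisite for Logic this term — holds.
Algebra has to be done by day 3 — holds.

Valid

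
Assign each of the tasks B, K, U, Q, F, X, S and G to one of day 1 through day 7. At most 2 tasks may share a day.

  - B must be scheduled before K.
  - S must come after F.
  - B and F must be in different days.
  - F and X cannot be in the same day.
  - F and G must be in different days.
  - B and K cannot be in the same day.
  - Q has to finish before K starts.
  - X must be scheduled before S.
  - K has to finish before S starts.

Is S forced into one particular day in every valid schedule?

No

S can be day 4 (e.g. K=day 2; U=day 3; X=day 3; B=day 1; F=day 2; S=day 4; Q=day 1; G=day 4) or day 5 (e.g. G=day 4; X=day 3; U=day 3; S=day 5; F=day 2; B=day 1; Q=day 1; K=day 2).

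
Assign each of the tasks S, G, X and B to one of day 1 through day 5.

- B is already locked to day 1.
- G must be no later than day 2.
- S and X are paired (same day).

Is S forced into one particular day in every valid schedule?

No

S can be day 1 (e.g. B in day 1; G in day 1; X in day 1; S in day 1) or day 2 (e.g. G in day 1, X in day 2, S in day 2, B in day 1).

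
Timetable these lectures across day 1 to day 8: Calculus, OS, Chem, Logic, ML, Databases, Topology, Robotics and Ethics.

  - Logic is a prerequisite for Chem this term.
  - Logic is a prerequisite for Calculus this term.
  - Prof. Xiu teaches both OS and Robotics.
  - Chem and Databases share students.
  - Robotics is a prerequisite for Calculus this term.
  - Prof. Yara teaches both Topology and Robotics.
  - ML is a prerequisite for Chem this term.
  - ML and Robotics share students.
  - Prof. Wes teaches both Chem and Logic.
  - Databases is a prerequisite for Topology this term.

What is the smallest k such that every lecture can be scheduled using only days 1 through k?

3 days

The precedence chain requires at least 2 distinct days.
Could 2 days be enough, i.e. nothing placed later than day 2? No: Calculus must come after Robotics (at day 1 or later) → {day 2}; Robotics must come before Calculus (at day 2 or earlier) → {day 1}; Logic must come before Calculus (at day 2 or earlier) → {day 1}; Chem must come after Logic (at day 1 or later) → {day 2}; ML must come before Chem (at day 2 or earlier) → {day 1}; Robotics can't share with ML (day 1) → nothing is left.
So 2 days is not enough.
3 works (last occupied day: day 3): for example ML -> day 2, Databases -> day 1, Calculus -> day 2, OS -> day 2, Robotics -> day 1, Topology -> day 2, Ethics -> day 1, Logic -> day 1, Chem -> day 3.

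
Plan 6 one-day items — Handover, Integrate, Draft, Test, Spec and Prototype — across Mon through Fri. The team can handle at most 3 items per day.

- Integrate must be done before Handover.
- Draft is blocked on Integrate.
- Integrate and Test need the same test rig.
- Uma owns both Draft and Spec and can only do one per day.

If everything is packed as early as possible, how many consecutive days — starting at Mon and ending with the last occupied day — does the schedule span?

The precedence chain requires at least 2 distinct days.
With at most 3 per day and 6 tasks, at least 2 days are needed.
2 works (last occupied day: Tue): for example Draft -> Tue; Integrate -> Mon; Handover -> Tue; Spec -> Mon; Test -> Tue; Prototype -> Mon.

2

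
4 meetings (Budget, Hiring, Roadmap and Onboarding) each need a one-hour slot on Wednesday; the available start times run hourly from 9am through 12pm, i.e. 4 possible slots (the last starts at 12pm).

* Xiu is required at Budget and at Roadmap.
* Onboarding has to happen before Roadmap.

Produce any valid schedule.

Budget in 9am, Roadmap in 10am, Hiring in 9am, Onboarding in 9am

Checking: Onboarding(9am) before Roadmap(10am); Budget(9am) != Roadmap(10am).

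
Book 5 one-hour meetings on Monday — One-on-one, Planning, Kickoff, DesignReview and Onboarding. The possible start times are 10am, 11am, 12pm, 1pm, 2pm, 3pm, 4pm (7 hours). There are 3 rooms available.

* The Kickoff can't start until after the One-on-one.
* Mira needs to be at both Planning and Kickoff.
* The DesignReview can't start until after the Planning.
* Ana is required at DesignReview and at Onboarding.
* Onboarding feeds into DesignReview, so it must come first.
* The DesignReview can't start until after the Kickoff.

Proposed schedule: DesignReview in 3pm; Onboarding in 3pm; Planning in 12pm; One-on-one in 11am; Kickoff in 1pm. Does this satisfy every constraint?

Invalid. Ana is required at DesignReview and at Onboarding.

Mira needs to be at both Planning and Kickoff — holds.
Onboarding feeds into DesignReview, so it must come first — violated.
Ana is required at DesignReview and at Onboarding — violated.
The DesignReview can't start until after the Kickoff — holds.
There are 3 rooms available — holds.
The Kickoff can't start until after the One-on-one — holds.
The DesignReview can't start until after the Planning — holds.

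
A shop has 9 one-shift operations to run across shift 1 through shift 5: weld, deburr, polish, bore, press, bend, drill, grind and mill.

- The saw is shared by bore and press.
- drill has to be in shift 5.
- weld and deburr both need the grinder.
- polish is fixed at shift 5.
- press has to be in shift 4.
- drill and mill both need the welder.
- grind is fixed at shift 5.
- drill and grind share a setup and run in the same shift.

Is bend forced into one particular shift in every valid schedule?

bend can be shift 1 (e.g. drill -> shift 5; bend -> shift 1; bore -> shift 1; press -> shift 4; weld -> shift 1; grind -> shift 5; deburr -> shift 2; mill -> shift 1; polish -> shift 5) or shift 2 (e.g. deburr in shift 2; bend in shift 2; mill in shift 1; bore in shift 1; polish in shift 5; weld in shift 1; drill in shift 5; grind in shift 5; press in shift 4).

No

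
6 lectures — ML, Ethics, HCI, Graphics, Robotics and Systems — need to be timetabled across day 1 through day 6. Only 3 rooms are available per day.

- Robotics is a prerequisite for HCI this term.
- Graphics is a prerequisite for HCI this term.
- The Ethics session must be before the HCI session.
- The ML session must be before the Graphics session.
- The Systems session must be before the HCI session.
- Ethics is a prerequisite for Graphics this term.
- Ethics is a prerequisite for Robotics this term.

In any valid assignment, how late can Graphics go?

Precedence pushes Graphics to at least day 2; downstream work caps Graphics at day 5.
Graphics at day 5 is achievable: HCI=day 6, ML=day 1, Robotics=day 2, Graphics=day 5, Ethics=day 1, Systems=day 1.

day 5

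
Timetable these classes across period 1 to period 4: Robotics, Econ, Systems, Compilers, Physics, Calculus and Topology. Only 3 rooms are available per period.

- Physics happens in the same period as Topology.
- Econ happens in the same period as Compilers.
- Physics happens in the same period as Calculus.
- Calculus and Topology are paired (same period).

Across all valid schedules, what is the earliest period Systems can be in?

Systems at period 1 is achievable: Physics in period 3; Systems in period 1; Robotics in period 1; Topology in period 3; Compilers in period 2; Calculus in period 3; Econ in period 2.

period 1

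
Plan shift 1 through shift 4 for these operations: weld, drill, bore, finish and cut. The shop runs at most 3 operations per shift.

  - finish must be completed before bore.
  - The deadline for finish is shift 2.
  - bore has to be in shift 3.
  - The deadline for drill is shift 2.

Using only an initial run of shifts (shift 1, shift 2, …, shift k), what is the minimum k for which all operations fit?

The precedence chain requires at least 2 distinct shifts.
With at most 3 per shift and 5 operations, at least 2 shifts are needed.
bore can't be placed before shift 3, so the schedule must run through at least shift 3.
3 works (last occupied shift: shift 3): for example weld in shift 1, finish in shift 1, bore in shift 3, cut in shift 2, drill in shift 1.

3 shifts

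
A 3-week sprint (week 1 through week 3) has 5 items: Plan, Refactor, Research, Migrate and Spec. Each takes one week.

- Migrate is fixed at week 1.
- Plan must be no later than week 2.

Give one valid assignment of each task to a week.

Plan -> week 1, Spec -> week 1, Migrate -> week 1, Research -> week 1, Refactor -> week 1

Checking: Migrate=week 1 in [week 1,week 1]; Plan=week 1 in [week 1,week 2].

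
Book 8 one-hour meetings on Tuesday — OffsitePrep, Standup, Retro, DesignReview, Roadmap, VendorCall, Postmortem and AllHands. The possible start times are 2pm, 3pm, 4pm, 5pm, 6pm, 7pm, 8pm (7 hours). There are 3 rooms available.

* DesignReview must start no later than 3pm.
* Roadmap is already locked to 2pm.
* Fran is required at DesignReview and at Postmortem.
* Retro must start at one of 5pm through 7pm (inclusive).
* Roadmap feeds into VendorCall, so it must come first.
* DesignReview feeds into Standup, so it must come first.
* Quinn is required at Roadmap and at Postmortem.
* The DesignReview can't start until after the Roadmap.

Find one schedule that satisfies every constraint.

Postmortem in 4pm; VendorCall in 3pm; AllHands in 2pm; Standup in 4pm; Retro in 5pm; OffsitePrep in 2pm; Roadmap in 2pm; DesignReview in 3pm

Checking: Roadmap(2pm) before VendorCall(3pm); Roadmap(2pm) before DesignReview(3pm); DesignReview(3pm) before Standup(4pm); DesignReview(3pm) != Postmortem(4pm); Roadmap(2pm) != Postmortem(4pm); Roadmap=2pm in [2pm,2pm]; Retro=5pm in [5pm,7pm]; DesignReview=3pm in [2pm,3pm]; max 3 per hour (cap 3).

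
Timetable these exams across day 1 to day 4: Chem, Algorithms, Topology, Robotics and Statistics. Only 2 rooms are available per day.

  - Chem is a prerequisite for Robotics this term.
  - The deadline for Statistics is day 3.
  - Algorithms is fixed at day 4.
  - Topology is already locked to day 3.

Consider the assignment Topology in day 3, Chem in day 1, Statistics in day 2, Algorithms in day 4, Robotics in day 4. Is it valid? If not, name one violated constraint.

Yes, all constraints hold

Topology is already locked to day 3 — holds.
Chem is a prerequisite for Robotics this term — holds.
The deadline for Statistics is day 3 — holds.
Only 2 rooms are available per day — holds.
Algorithms is fixed at day 4 — holds.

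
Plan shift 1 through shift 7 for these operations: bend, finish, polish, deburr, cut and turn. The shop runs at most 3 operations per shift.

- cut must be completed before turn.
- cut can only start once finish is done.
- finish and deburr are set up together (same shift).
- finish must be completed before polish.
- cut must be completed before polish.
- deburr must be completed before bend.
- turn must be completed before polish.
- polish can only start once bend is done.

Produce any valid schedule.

cut in shift 2, polish in shift 4, turn in shift 3, finish in shift 1, deburr in shift 1, bend in shift 2

Checking: cut(shift 2) before polish(shift 4); finish(shift 1) before cut(shift 2); cut(shift 2) before turn(shift 3); bend(shift 2) before polish(shift 4); finish(shift 1) before polish(shift 4); deburr(shift 1) before bend(shift 2); turn(shift 3) before polish(shift 4); finish = deburr = shift 1; max 2 per shift (cap 3).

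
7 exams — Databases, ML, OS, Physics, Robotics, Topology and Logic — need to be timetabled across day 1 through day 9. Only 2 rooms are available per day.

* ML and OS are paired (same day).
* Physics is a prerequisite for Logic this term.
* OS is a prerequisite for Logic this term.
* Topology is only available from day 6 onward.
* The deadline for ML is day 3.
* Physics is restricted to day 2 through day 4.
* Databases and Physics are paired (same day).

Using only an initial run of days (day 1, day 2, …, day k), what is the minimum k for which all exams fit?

6 days

The precedence chain requires at least 2 distinct days.
With at most 2 per day and 7 exams, at least 4 days are needed.
Topology can't be placed before day 6, so the schedule must run through at least day 6.
6 works (last occupied day: day 6): for example Topology -> day 6; Physics -> day 2; Logic -> day 3; OS -> day 1; Databases -> day 2; ML -> day 1; Robotics -> day 3.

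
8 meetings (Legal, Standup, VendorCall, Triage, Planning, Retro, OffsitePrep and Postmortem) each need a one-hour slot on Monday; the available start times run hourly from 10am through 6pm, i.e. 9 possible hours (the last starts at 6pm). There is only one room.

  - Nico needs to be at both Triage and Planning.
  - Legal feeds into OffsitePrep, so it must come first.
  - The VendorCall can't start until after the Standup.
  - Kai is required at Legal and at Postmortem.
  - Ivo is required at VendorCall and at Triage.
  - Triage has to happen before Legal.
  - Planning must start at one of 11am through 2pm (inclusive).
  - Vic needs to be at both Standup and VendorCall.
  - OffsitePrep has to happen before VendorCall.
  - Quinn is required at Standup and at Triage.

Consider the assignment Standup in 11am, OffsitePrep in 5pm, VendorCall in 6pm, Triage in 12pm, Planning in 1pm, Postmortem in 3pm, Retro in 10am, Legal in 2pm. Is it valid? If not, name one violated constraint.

OffsitePrep has to happen before VendorCall — holds.
Quinn is required at Standup and at Triage — holds.
Ivo is required at VendorCall and at Triage — holds.
There is only one room — holds.
Triage has to happen before Legal — holds.
Nico needs to be at both Triage and Planning — holds.
Kai is required at Legal and at Postmortem — holds.
The VendorCall can't start until after the Standup — holds.
Planning must start at one of 11am through 2pm (inclusive) — holds.
Vic needs to be at both Standup and VendorCall — holds.
Legal feeds into OffsitePrep, so it must come first — holds.

Yes, all constraints hold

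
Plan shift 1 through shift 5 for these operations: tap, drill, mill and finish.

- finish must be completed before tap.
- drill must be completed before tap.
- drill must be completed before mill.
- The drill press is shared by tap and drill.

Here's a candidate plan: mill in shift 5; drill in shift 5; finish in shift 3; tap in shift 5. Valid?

drill must be completed before mill — violated.
drill must be completed before tap — violated.
The drill press is shared by tap and drill — violated.
finish must be completed before tap — holds.

No — it violates: The drill press is shared by tap and drill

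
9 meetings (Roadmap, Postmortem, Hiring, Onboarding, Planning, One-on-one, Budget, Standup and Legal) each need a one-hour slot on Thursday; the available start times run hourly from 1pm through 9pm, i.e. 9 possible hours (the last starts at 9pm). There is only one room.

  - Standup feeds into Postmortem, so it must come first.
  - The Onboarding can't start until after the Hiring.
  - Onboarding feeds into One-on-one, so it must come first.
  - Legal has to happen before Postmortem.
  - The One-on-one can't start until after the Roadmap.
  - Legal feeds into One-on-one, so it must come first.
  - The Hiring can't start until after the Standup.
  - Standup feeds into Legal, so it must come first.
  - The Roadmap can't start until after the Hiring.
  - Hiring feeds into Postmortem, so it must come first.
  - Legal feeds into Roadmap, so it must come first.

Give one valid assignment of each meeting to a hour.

Postmortem=5pm; Standup=1pm; Onboarding=6pm; Planning=8pm; Hiring=2pm; One-on-one=7pm; Legal=3pm; Roadmap=4pm; Budget=9pm

Checking: Standup(1pm) before Postmortem(5pm); Hiring(2pm) before Onboarding(6pm); Hiring(2pm) before Postmortem(5pm); Legal(3pm) before Postmortem(5pm); Legal(3pm) before Roadmap(4pm); Standup(1pm) before Legal(3pm); Onboarding(6pm) before One-on-one(7pm); Roadmap(4pm) before One-on-one(7pm); Legal(3pm) before One-on-one(7pm); Standup(1pm) before Hiring(2pm); Hiring(2pm) before Roadmap(4pm); max 1 per hour (cap 1).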